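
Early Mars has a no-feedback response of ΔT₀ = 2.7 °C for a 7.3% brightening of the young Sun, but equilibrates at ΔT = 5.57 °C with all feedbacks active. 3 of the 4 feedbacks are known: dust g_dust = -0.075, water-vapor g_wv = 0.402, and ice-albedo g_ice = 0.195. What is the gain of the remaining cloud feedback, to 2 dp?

-0.01

Amplification A = ΔT/ΔT₀ = 5.57/2.7 = 2.063.
Total gain g = 1 − 1/A = 1 − 1/2.063 = 0.5153.
Known gains sum to -0.075 + 0.402 + 0.195 = 0.522.
g_cld = 0.5153 − 0.522 = -0.01.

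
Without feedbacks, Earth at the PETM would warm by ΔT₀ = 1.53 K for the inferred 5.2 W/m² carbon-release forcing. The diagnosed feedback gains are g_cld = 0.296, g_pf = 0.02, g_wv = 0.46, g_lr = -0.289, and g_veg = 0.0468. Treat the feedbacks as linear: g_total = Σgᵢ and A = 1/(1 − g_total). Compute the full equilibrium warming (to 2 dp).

Total gain g = 0.296 + 0.02 + 0.46 − 0.289 + 0.0468 = 0.5338.
Amplification A = 1/(1 − 0.5338) = 2.145.
ΔT = 1.53 × 2.145 = 3.28 K.

3.28 K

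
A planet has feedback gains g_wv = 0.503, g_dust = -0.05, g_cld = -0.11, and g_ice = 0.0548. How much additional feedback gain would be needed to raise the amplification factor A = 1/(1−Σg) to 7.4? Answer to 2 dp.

Current total gain = 0.3978.
Target gain for A = 7.4: g* = 1 − 1/7.4 = 0.8649.
Additional gain needed = 0.8649 − 0.3978 = 0.47.

0.47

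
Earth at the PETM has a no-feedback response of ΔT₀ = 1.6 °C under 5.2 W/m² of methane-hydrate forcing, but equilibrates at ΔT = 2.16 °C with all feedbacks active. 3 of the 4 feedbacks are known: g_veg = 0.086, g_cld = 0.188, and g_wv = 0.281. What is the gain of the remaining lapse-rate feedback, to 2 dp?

Amplification A = ΔT/ΔT₀ = 2.16/1.6 = 1.35.
Total gain g = 1 − 1/A = 1 − 1/1.35 = 0.2593.
Known gains sum to 0.086 + 0.188 + 0.281 = 0.555.
g_lr = 0.2593 − 0.555 = -0.30.

-0.30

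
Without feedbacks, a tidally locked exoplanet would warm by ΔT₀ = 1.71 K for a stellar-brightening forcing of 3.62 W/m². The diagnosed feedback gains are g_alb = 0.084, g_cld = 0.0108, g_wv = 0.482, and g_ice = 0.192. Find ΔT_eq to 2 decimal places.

7.40 K

Total gain g = 0.084 + 0.0108 + 0.482 + 0.192 = 0.7688.
Amplification A = 1/(1 − 0.7688) = 4.325.
ΔT = 1.71 × 4.325 = 7.40 K.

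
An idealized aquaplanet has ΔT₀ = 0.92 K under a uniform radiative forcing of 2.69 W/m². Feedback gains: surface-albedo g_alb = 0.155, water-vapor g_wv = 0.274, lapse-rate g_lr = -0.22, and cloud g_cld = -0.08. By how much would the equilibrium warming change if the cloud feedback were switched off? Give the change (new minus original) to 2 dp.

Original: g = 0.129, ΔT = 0.92/(1−0.129) = 1.0563 K.
Without cloud: g' = 0.209, ΔT' = 0.92/(1−0.209) = 1.1631 K.
Change = 1.1631 − 1.0563 = 0.11 K.

0.11 K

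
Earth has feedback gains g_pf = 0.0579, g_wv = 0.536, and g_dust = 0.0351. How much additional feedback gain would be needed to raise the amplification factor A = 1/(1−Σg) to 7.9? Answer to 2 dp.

0.24

Current total gain = 0.629.
Target gain for A = 7.9: g* = 1 − 1/7.9 = 0.8734.
Additional gain needed = 0.8734 − 0.629 = 0.24.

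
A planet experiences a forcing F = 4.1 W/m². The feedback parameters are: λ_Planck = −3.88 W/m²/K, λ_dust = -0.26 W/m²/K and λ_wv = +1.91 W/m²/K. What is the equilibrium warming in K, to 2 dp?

1.84 K

Net feedback parameter λ = (−3.88) + (-0.26) + (+1.91) = -2.23 W/m²/K.
ΔT = −F/λ = −4.1/(-2.23) = 1.84 K.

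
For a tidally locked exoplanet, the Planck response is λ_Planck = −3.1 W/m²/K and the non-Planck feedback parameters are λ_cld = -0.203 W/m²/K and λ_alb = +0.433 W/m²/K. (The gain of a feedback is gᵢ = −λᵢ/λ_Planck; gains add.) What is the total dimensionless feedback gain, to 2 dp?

Convert to gains: g_cld = -0.203/3.1 = -0.06548; g_alb = 0.433/3.1 = 0.1397.
Total gain g = 0.07422.

0.07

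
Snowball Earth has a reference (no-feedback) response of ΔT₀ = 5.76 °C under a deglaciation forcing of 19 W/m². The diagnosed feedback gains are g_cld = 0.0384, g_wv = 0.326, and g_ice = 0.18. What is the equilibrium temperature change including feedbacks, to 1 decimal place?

Total gain g = 0.0384 + 0.326 + 0.18 = 0.5444.
Amplification A = 1/(1 − 0.5444) = 2.195.
ΔT = 5.76 × 2.195 = 12.6 °C.

12.6 °C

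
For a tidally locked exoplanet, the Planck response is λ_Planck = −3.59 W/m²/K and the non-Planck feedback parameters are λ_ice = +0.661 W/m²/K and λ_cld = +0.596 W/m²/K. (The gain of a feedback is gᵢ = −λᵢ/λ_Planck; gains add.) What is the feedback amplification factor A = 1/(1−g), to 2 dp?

1.54

Convert to gains: g_ice = 0.661/3.59 = 0.1841; g_cld = 0.596/3.59 = 0.166.
Total gain g = 0.3501.
A = 1/(1 − 0.3501) = 1.54.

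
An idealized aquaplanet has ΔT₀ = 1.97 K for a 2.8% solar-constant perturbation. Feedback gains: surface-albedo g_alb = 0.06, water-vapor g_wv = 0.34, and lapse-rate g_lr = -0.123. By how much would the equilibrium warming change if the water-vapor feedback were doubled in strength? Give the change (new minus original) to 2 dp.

2.42 K

Original: g = 0.277, ΔT = 1.97/(1−0.277) = 2.7248 K.
With doubled water-vapor: g' = 0.617, ΔT' = 1.97/(1−0.617) = 5.1436 K.
Change = 5.1436 − 2.7248 = 2.42 K.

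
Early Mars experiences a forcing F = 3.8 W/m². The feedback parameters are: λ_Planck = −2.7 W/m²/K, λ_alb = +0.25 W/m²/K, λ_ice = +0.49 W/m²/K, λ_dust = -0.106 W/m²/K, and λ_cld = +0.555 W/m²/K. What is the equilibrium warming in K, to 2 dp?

Net feedback parameter λ = (−2.7) + (+0.25) + (+0.49) + (-0.106) + (+0.555) = -1.511 W/m²/K.
ΔT = −F/λ = −3.8/(-1.511) = 2.51 K.

2.51 K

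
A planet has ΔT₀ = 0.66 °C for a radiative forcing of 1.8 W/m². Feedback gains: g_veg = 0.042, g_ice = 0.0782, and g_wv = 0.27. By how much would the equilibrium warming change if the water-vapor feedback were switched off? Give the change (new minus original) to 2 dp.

Original: g = 0.3902, ΔT = 0.66/(1−0.3902) = 1.0823 °C.
Without water-vapor: g' = 0.1202, ΔT' = 0.66/(1−0.1202) = 0.7502 °C.
Change = 0.7502 − 1.0823 = -0.33 °C.

-0.33 °C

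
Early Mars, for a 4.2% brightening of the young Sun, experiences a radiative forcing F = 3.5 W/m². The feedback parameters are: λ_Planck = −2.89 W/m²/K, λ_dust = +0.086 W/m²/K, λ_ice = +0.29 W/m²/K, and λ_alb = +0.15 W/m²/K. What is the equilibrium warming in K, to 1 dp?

1.5 K

Net feedback parameter λ = (−2.89) + (+0.086) + (+0.29) + (+0.15) = -2.364 W/m²/K.
ΔT = −F/λ = −3.5/(-2.364) = 1.5 K.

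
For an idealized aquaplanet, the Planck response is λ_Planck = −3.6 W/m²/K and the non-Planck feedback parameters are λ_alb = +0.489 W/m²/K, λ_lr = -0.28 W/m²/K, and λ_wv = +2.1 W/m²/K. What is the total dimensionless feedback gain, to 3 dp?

Convert to gains: g_alb = 0.489/3.6 = 0.1358; g_lr = -0.28/3.6 = -0.07778; g_wv = 2.1/3.6 = 0.5833.
Total gain g = 0.64132.

0.641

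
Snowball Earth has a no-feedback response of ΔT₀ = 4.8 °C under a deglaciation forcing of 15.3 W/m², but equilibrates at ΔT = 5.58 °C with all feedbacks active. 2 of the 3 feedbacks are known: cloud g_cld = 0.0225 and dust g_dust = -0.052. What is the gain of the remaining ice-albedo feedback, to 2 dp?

Amplification A = ΔT/ΔT₀ = 5.58/4.8 = 1.163.
Total gain g = 1 − 1/A = 1 − 1/1.163 = 0.1402.
Known gains sum to 0.0225 − 0.052 = -0.0295.
g_ice = 0.1402 + 0.0295 = 0.17.

0.17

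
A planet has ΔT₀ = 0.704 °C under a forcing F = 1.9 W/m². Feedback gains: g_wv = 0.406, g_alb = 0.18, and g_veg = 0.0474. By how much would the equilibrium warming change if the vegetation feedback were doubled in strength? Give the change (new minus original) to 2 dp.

Original: g = 0.6334, ΔT = 0.704/(1−0.6334) = 1.9203 °C.
With doubled vegetation: g' = 0.6808, ΔT' = 0.704/(1−0.6808) = 2.2055 °C.
Change = 2.2055 − 1.9203 = 0.29 °C.

0.29 °C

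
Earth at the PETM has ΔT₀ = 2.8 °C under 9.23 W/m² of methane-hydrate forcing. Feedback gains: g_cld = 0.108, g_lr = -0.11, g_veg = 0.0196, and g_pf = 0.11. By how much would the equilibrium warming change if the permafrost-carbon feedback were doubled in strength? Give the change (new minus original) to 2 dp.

0.46 °C

Original: g = 0.1276, ΔT = 2.8/(1−0.1276) = 3.2095 °C.
With doubled permafrost-carbon: g' = 0.2376, ΔT' = 2.8/(1−0.2376) = 3.6726 °C.
Change = 3.6726 − 3.2095 = 0.46 °C.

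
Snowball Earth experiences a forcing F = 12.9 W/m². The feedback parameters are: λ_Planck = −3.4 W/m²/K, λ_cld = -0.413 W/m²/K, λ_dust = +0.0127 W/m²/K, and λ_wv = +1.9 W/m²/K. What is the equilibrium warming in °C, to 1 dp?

Net feedback parameter λ = (−3.4) + (-0.413) + (+0.0127) + (+1.9) = -1.9003 W/m²/K.
ΔT = −F/λ = −12.9/(-1.9003) = 6.8 °C.

6.8 °C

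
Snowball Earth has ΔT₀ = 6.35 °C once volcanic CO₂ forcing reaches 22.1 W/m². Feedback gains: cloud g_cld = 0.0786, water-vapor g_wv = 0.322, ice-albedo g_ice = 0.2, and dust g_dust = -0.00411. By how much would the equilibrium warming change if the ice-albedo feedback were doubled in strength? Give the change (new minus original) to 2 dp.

Original: g = 0.59649, ΔT = 6.35/(1−0.59649) = 15.7369 °C.
With doubled ice-albedo: g' = 0.79649, ΔT' = 6.35/(1−0.79649) = 31.2024 °C.
Change = 31.2024 − 15.7369 = 15.47 °C.

15.47 °C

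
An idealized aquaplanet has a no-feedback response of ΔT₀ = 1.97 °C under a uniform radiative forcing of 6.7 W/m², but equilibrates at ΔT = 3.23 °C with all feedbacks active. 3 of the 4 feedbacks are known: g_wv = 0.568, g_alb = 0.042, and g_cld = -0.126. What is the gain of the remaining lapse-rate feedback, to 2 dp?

-0.09

Amplification A = ΔT/ΔT₀ = 3.23/1.97 = 1.64.
Total gain g = 1 − 1/A = 1 − 1/1.64 = 0.3902.
Known gains sum to 0.568 + 0.042 − 0.126 = 0.484.
g_lr = 0.3902 − 0.484 = -0.09.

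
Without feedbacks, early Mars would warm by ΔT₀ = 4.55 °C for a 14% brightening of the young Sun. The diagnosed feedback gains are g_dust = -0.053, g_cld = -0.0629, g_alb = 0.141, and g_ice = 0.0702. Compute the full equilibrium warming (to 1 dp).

Total gain g = -0.053 − 0.0629 + 0.141 + 0.0702 = 0.0953.
Amplification A = 1/(1 − 0.0953) = 1.105.
ΔT = 4.55 × 1.105 = 5.0 °C.

5.0 °C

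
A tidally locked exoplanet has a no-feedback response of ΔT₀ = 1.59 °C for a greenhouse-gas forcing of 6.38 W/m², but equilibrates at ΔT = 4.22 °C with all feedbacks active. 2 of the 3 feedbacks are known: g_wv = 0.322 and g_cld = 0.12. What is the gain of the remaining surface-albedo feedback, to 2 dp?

0.18

Amplification A = ΔT/ΔT₀ = 4.22/1.59 = 2.654.
Total gain g = 1 − 1/A = 1 − 1/2.654 = 0.6232.
Known gains sum to 0.322 + 0.12 = 0.442.
g_alb = 0.6232 − 0.442 = 0.18.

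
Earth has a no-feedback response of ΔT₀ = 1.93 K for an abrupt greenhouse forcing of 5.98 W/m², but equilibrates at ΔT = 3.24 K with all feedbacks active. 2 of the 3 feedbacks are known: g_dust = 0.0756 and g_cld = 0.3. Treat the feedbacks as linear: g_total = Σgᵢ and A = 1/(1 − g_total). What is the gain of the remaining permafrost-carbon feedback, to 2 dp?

0.03

Amplification A = ΔT/ΔT₀ = 3.24/1.93 = 1.679.
Total gain g = 1 − 1/A = 1 − 1/1.679 = 0.4044.
Known gains sum to 0.0756 + 0.3 = 0.3756.
g_pf = 0.4044 − 0.3756 = 0.03.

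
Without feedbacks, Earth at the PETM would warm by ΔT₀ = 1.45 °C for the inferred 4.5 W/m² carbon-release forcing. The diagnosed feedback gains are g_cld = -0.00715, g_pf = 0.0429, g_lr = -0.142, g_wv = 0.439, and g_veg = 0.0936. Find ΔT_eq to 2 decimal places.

Total gain g = -0.00715 + 0.0429 − 0.142 + 0.439 + 0.0936 = 0.42635.
Amplification A = 1/(1 − 0.42635) = 1.743.
ΔT = 1.45 × 1.743 = 2.53 °C.

2.53 °C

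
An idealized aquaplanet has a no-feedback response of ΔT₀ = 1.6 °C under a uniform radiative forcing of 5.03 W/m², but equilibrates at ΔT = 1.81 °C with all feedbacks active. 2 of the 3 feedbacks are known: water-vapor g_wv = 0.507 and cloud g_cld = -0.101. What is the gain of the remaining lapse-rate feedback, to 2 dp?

Amplification A = ΔT/ΔT₀ = 1.81/1.6 = 1.131.
Total gain g = 1 − 1/A = 1 − 1/1.131 = 0.1158.
Known gains sum to 0.507 − 0.101 = 0.406.
g_lr = 0.1158 − 0.406 = -0.29.

-0.29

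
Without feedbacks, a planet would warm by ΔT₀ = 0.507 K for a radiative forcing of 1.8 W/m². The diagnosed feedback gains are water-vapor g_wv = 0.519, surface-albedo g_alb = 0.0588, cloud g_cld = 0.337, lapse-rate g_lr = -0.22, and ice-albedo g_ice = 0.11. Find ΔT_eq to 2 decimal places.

Total gain g = 0.519 + 0.0588 + 0.337 − 0.22 + 0.11 = 0.8048.
Amplification A = 1/(1 − 0.8048) = 5.123.
ΔT = 0.507 × 5.123 = 2.60 K.

2.60 K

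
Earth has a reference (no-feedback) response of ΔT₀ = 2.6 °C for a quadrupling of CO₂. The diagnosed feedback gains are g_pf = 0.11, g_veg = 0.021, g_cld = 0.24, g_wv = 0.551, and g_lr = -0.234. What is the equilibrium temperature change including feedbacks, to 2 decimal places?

Total gain g = 0.11 + 0.021 + 0.24 + 0.551 − 0.234 = 0.688.
Amplification A = 1/(1 − 0.688) = 3.205.
ΔT = 2.6 × 3.205 = 8.33 °C.

8.33 °C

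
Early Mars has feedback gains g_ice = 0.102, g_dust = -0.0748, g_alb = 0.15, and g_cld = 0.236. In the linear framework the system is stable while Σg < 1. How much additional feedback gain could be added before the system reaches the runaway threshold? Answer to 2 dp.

0.59

Current total gain = 0.102 − 0.0748 + 0.15 + 0.236 = 0.4132.
Margin to runaway = 1 − 0.4132 = 0.59.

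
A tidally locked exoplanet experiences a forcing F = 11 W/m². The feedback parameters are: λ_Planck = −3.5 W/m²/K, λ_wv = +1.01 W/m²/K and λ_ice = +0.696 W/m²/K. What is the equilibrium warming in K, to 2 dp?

6.13 K

Net feedback parameter λ = (−3.5) + (+1.01) + (+0.696) = -1.794 W/m²/K.
ΔT = −F/λ = −11/(-1.794) = 6.13 K.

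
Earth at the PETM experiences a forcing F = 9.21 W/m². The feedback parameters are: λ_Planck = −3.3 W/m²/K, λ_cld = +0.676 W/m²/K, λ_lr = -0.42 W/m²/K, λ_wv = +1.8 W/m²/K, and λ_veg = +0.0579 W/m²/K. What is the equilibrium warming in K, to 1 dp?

Net feedback parameter λ = (−3.3) + (+0.676) + (-0.42) + (+1.8) + (+0.0579) = -1.1861 W/m²/K.
ΔT = −F/λ = −9.21/(-1.1861) = 7.8 K.

7.8 K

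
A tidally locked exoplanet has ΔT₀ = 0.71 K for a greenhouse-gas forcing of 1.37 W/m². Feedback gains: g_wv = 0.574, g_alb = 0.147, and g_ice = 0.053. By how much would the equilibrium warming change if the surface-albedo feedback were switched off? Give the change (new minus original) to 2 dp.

Original: g = 0.774, ΔT = 0.71/(1−0.774) = 3.1416 K.
Without surface-albedo: g' = 0.627, ΔT' = 0.71/(1−0.627) = 1.9035 K.
Change = 1.9035 − 3.1416 = -1.24 K.

-1.24 K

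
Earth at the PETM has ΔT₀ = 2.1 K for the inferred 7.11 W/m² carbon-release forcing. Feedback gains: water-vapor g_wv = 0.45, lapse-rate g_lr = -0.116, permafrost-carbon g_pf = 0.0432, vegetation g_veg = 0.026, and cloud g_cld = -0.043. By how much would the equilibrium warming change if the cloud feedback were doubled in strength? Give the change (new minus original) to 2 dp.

Original: g = 0.3602, ΔT = 2.1/(1−0.3602) = 3.2823 K.
With doubled cloud: g' = 0.3172, ΔT' = 2.1/(1−0.3172) = 3.0756 K.
Change = 3.0756 − 3.2823 = -0.21 K.

-0.21 K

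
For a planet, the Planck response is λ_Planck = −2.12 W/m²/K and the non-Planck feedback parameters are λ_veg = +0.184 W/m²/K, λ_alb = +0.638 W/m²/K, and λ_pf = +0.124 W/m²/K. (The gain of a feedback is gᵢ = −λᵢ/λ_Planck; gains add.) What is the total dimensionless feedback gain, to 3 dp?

Convert to gains: g_veg = 0.184/2.12 = 0.08679; g_alb = 0.638/2.12 = 0.3009; g_pf = 0.124/2.12 = 0.05849.
Total gain g = 0.44618.

0.446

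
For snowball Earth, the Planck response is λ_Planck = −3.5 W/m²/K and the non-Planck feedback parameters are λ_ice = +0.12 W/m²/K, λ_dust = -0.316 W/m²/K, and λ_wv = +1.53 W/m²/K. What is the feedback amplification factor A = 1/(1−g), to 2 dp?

Convert to gains: g_ice = 0.12/3.5 = 0.03429; g_dust = -0.316/3.5 = -0.09029; g_wv = 1.53/3.5 = 0.4371.
Total gain g = 0.3811.
A = 1/(1 − 0.3811) = 1.62.

1.62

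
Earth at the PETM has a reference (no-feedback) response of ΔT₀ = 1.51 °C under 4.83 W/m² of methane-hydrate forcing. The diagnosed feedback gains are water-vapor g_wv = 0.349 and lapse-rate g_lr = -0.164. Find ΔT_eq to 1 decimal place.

Total gain g = 0.349 − 0.164 = 0.185.
Amplification A = 1/(1 − 0.185) = 1.227.
ΔT = 1.51 × 1.227 = 1.9 °C.

1.9 °C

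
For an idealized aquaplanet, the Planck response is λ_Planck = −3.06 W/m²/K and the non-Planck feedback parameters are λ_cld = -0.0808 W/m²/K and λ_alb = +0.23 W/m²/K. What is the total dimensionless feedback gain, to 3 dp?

0.049

Convert to gains: g_cld = -0.0808/3.06 = -0.02641; g_alb = 0.23/3.06 = 0.07516.
Total gain g = 0.04875.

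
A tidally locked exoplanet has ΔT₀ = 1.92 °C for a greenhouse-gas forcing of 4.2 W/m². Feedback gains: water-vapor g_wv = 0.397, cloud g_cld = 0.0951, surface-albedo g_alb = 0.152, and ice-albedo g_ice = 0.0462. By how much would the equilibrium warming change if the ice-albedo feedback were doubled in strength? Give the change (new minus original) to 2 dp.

1.09 °C

Original: g = 0.6903, ΔT = 1.92/(1−0.6903) = 6.1995 °C.
With doubled ice-albedo: g' = 0.7365, ΔT' = 1.92/(1−0.7365) = 7.2865 °C.
Change = 7.2865 − 6.1995 = 1.09 °C.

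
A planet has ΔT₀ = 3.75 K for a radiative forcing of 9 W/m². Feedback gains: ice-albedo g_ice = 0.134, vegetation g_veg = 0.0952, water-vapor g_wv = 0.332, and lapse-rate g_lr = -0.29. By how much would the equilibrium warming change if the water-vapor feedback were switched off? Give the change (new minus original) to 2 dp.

-1.61 K

Original: g = 0.2712, ΔT = 3.75/(1−0.2712) = 5.1454 K.
Without water-vapor: g' = -0.0608, ΔT' = 3.75/(1+0.0608) = 3.5351 K.
Change = 3.5351 − 5.1454 = -1.61 K.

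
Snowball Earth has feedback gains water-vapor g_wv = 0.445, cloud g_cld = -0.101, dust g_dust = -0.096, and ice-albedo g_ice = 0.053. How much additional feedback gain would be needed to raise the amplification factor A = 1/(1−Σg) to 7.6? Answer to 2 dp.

Current total gain = 0.301.
Target gain for A = 7.6: g* = 1 − 1/7.6 = 0.8684.
Additional gain needed = 0.8684 − 0.301 = 0.57.

0.57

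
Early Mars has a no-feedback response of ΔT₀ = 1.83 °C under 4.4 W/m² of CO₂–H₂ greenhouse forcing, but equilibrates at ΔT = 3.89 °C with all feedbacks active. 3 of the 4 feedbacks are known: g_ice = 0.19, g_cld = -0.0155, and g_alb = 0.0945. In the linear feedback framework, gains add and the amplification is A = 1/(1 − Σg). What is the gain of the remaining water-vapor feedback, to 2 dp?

0.26

Amplification A = ΔT/ΔT₀ = 3.89/1.83 = 2.126.
Total gain g = 1 − 1/A = 1 − 1/2.126 = 0.5296.
Known gains sum to 0.19 − 0.0155 + 0.0945 = 0.269.
g_wv = 0.5296 − 0.269 = 0.26.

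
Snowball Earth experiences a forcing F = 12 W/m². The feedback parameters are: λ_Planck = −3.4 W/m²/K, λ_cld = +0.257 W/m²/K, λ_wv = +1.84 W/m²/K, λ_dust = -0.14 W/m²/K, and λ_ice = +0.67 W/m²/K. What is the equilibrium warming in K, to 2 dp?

15.52 K

Net feedback parameter λ = (−3.4) + (+0.257) + (+1.84) + (-0.14) + (+0.67) = -0.773 W/m²/K.
ΔT = −F/λ = −12/(-0.773) = 15.52 K.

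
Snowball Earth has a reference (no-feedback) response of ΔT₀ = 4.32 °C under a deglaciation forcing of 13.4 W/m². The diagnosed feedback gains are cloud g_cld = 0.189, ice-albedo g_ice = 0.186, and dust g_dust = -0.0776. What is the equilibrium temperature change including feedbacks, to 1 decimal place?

6.1 °C

Total gain g = 0.189 + 0.186 − 0.0776 = 0.2974.
Amplification A = 1/(1 − 0.2974) = 1.423.
ΔT = 4.32 × 1.423 = 6.1 °C.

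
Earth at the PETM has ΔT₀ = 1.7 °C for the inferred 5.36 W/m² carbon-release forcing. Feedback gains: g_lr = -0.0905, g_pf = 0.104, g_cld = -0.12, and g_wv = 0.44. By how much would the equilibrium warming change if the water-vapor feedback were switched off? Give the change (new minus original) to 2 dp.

-1.01 °C

Original: g = 0.3335, ΔT = 1.7/(1−0.3335) = 2.5506 °C.
Without water-vapor: g' = -0.1065, ΔT' = 1.7/(1+0.1065) = 1.5364 °C.
Change = 1.5364 − 2.5506 = -1.01 °C.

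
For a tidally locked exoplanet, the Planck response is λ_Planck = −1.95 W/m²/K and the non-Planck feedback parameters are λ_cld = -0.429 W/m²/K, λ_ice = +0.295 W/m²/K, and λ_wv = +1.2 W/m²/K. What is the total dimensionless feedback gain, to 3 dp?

Convert to gains: g_cld = -0.429/1.95 = -0.22; g_ice = 0.295/1.95 = 0.1513; g_wv = 1.2/1.95 = 0.6154.
Total gain g = 0.5467.

0.547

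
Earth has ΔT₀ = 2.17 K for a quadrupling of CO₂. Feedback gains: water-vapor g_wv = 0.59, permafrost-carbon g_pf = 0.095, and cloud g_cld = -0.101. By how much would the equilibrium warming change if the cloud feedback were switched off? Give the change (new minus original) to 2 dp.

Original: g = 0.584, ΔT = 2.17/(1−0.584) = 5.2163 K.
Without cloud: g' = 0.685, ΔT' = 2.17/(1−0.685) = 6.8889 K.
Change = 6.8889 − 5.2163 = 1.67 K.

1.67 K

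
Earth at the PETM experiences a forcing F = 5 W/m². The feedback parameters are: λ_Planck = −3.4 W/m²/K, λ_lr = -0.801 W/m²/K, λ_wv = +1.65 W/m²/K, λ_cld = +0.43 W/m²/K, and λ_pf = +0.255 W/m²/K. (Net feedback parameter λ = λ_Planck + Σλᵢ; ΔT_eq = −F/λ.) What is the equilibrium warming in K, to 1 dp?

Net feedback parameter λ = (−3.4) + (-0.801) + (+1.65) + (+0.43) + (+0.255) = -1.866 W/m²/K.
ΔT = −F/λ = −5/(-1.866) = 2.7 K.

2.7 K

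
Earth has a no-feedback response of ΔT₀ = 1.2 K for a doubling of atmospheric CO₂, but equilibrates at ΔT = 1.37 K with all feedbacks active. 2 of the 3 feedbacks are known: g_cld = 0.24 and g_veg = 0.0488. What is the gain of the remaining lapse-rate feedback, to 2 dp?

-0.16

Amplification A = ΔT/ΔT₀ = 1.37/1.2 = 1.142.
Total gain g = 1 − 1/A = 1 − 1/1.142 = 0.1243.
Known gains sum to 0.24 + 0.0488 = 0.2888.
g_lr = 0.1243 − 0.2888 = -0.16.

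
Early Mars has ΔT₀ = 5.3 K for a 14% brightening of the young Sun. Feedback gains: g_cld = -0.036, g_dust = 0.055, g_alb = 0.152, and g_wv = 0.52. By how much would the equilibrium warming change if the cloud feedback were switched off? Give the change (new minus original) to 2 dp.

2.26 K

Original: g = 0.691, ΔT = 5.3/(1−0.691) = 17.1521 K.
Without cloud: g' = 0.727, ΔT' = 5.3/(1−0.727) = 19.4139 K.
Change = 19.4139 − 17.1521 = 2.26 K.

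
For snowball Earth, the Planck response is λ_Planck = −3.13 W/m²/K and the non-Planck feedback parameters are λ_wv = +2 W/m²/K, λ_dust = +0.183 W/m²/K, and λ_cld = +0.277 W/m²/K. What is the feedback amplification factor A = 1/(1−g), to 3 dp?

4.672

Convert to gains: g_wv = 2/3.13 = 0.639; g_dust = 0.183/3.13 = 0.05847; g_cld = 0.277/3.13 = 0.0885.
Total gain g = 0.78597.
A = 1/(1 − 0.78597) = 4.672.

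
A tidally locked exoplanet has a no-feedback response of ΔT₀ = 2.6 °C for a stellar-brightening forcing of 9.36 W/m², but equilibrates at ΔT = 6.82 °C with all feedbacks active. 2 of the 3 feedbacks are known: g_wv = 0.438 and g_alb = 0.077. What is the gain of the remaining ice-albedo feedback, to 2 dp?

0.10

Amplification A = ΔT/ΔT₀ = 6.82/2.6 = 2.623.
Total gain g = 1 − 1/A = 1 − 1/2.623 = 0.6188.
Known gains sum to 0.438 + 0.077 = 0.515.
g_ice = 0.6188 − 0.515 = 0.10.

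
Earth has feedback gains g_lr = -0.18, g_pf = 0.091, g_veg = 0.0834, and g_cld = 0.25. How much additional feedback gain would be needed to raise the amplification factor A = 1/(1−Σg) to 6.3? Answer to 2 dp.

Current total gain = 0.2444.
Target gain for A = 6.3: g* = 1 − 1/6.3 = 0.8413.
Additional gain needed = 0.8413 − 0.2444 = 0.60.

0.60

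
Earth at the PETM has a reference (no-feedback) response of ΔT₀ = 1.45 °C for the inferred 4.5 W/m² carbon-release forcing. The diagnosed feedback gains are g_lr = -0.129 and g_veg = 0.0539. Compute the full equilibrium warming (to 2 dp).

Total gain g = -0.129 + 0.0539 = -0.0751.
Amplification A = 1/(1 + 0.0751) = 0.9301.
ΔT = 1.45 × 0.9301 = 1.35 °C.

1.35 °C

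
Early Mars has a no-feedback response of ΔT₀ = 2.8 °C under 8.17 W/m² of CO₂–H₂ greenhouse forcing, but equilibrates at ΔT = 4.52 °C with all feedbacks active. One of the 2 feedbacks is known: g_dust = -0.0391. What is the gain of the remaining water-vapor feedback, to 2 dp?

0.42

Amplification A = ΔT/ΔT₀ = 4.52/2.8 = 1.614.
Total gain g = 1 − 1/A = 1 − 1/1.614 = 0.3804.
The known gain is -0.0391.
g_wv = 0.3804 + 0.0391 = 0.42.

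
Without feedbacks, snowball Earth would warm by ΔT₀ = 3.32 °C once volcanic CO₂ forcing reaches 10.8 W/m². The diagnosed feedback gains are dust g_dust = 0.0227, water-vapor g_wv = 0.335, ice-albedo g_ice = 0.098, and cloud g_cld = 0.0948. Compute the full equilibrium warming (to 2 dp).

Total gain g = 0.0227 + 0.335 + 0.098 + 0.0948 = 0.5505.
Amplification A = 1/(1 − 0.5505) = 2.225.
ΔT = 3.32 × 2.225 = 7.39 °C.

7.39 °C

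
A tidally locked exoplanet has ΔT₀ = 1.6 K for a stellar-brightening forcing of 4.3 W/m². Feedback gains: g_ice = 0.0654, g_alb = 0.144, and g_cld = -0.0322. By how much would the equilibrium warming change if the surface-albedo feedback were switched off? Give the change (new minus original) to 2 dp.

Original: g = 0.1772, ΔT = 1.6/(1−0.1772) = 1.9446 K.
Without surface-albedo: g' = 0.0332, ΔT' = 1.6/(1−0.0332) = 1.6549 K.
Change = 1.6549 − 1.9446 = -0.29 K.

-0.29 K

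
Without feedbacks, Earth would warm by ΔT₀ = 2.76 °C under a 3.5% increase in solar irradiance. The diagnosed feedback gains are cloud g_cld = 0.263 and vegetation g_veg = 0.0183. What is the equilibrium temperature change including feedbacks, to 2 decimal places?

Total gain g = 0.263 + 0.0183 = 0.2813.
Amplification A = 1/(1 − 0.2813) = 1.391.
ΔT = 2.76 × 1.391 = 3.84 °C.

3.84 °C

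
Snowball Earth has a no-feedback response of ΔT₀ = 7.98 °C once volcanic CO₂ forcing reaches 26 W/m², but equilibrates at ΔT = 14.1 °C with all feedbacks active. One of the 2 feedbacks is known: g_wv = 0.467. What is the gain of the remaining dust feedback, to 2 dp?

-0.03

Amplification A = ΔT/ΔT₀ = 14.1/7.98 = 1.767.
Total gain g = 1 − 1/A = 1 − 1/1.767 = 0.4341.
The known gain is 0.467.
g_dust = 0.4341 − 0.467 = -0.03.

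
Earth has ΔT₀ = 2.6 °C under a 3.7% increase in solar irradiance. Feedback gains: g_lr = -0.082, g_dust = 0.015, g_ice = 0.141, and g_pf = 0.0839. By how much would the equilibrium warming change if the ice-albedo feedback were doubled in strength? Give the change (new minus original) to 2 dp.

Original: g = 0.1579, ΔT = 2.6/(1−0.1579) = 3.0875 °C.
With doubled ice-albedo: g' = 0.2989, ΔT' = 2.6/(1−0.2989) = 3.7085 °C.
Change = 3.7085 − 3.0875 = 0.62 °C.

0.62 °C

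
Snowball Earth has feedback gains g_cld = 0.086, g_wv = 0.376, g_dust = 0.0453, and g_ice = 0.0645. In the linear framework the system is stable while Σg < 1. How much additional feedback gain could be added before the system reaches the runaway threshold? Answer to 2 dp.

Current total gain = 0.086 + 0.376 + 0.0453 + 0.0645 = 0.5718.
Margin to runaway = 1 − 0.5718 = 0.43.

0.43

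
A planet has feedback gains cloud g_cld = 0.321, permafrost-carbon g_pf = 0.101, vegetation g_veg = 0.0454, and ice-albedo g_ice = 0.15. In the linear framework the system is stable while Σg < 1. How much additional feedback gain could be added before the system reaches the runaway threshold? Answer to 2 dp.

Current total gain = 0.321 + 0.101 + 0.0454 + 0.15 = 0.6174.
Margin to runaway = 1 − 0.6174 = 0.38.

0.38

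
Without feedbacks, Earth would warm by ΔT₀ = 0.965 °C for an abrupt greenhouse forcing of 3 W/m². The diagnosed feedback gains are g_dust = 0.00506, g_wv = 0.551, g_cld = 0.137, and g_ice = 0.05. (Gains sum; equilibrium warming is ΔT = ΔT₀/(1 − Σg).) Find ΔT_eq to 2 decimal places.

Total gain g = 0.00506 + 0.551 + 0.137 + 0.05 = 0.74306.
Amplification A = 1/(1 − 0.74306) = 3.892.
ΔT = 0.965 × 3.892 = 3.76 °C.

3.76 °C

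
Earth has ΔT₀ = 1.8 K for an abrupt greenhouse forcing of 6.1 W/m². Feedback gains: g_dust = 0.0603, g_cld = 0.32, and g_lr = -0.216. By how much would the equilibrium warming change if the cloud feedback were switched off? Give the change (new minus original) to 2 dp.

-0.60 K

Original: g = 0.1643, ΔT = 1.8/(1−0.1643) = 2.1539 K.
Without cloud: g' = -0.1557, ΔT' = 1.8/(1+0.1557) = 1.5575 K.
Change = 1.5575 − 2.1539 = -0.60 K.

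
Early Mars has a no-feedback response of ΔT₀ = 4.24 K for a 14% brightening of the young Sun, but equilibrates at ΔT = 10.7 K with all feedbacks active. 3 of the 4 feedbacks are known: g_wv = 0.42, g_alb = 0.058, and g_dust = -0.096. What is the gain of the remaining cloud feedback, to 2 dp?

Amplification A = ΔT/ΔT₀ = 10.7/4.24 = 2.524.
Total gain g = 1 − 1/A = 1 − 1/2.524 = 0.6038.
Known gains sum to 0.42 + 0.058 − 0.096 = 0.382.
g_cld = 0.6038 − 0.382 = 0.22.

0.22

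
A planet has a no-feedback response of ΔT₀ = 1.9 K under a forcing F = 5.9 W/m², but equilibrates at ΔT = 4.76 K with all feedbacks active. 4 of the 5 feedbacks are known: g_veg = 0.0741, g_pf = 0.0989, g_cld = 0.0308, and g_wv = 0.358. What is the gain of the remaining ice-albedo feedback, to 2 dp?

Amplification A = ΔT/ΔT₀ = 4.76/1.9 = 2.505.
Total gain g = 1 − 1/A = 1 − 1/2.505 = 0.6008.
Known gains sum to 0.0741 + 0.0989 + 0.0308 + 0.358 = 0.5618.
g_ice = 0.6008 − 0.5618 = 0.04.

0.04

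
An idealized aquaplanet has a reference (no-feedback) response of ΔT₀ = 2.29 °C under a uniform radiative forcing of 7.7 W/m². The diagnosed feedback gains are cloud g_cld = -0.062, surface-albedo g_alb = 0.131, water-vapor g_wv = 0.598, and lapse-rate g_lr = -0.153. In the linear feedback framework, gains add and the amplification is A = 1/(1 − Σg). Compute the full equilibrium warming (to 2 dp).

Total gain g = -0.062 + 0.131 + 0.598 − 0.153 = 0.514.
Amplification A = 1/(1 − 0.514) = 2.058.
ΔT = 2.29 × 2.058 = 4.71 °C.

4.71 °C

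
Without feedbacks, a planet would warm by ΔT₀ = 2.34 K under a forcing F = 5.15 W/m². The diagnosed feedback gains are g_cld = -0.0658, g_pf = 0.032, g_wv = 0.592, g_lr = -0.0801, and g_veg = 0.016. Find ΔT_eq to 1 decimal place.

Total gain g = -0.0658 + 0.032 + 0.592 − 0.0801 + 0.016 = 0.4941.
Amplification A = 1/(1 − 0.4941) = 1.977.
ΔT = 2.34 × 1.977 = 4.6 K.

4.6 K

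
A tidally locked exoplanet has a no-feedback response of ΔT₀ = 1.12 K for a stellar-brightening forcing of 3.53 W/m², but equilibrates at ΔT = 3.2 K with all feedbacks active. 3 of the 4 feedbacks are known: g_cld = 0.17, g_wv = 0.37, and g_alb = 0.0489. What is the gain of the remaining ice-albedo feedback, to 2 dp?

0.06

Amplification A = ΔT/ΔT₀ = 3.2/1.12 = 2.857.
Total gain g = 1 − 1/A = 1 − 1/2.857 = 0.65.
Known gains sum to 0.17 + 0.37 + 0.0489 = 0.5889.
g_ice = 0.65 − 0.5889 = 0.06.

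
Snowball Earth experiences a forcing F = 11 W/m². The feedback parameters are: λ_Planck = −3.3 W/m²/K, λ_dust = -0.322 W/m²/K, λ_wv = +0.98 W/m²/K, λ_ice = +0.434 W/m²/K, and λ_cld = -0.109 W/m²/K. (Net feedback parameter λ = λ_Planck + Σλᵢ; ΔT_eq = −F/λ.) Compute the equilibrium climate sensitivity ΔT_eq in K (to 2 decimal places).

Net feedback parameter λ = (−3.3) + (-0.322) + (+0.98) + (+0.434) + (-0.109) = -2.317 W/m²/K.
ΔT = −F/λ = −11/(-2.317) = 4.75 K.

4.75 K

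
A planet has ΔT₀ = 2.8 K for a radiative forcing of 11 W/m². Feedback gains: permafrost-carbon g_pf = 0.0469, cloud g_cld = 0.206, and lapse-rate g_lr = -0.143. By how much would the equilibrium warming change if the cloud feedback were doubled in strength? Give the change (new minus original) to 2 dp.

0.95 K

Original: g = 0.1099, ΔT = 2.8/(1−0.1099) = 3.1457 K.
With doubled cloud: g' = 0.3159, ΔT' = 2.8/(1−0.3159) = 4.0930 K.
Change = 4.0930 − 3.1457 = 0.95 K.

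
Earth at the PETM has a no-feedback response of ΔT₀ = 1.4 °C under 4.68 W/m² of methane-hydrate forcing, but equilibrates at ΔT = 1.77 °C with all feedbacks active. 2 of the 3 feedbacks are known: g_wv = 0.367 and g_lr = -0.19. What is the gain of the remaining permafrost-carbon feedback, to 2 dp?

Amplification A = ΔT/ΔT₀ = 1.77/1.4 = 1.264.
Total gain g = 1 − 1/A = 1 − 1/1.264 = 0.2089.
Known gains sum to 0.367 − 0.19 = 0.177.
g_pf = 0.2089 − 0.177 = 0.03.

0.03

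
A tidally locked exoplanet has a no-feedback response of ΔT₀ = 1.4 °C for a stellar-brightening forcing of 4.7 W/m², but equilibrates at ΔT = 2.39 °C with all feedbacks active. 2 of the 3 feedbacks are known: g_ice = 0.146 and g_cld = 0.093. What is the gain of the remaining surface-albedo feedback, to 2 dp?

Amplification A = ΔT/ΔT₀ = 2.39/1.4 = 1.707.
Total gain g = 1 − 1/A = 1 − 1/1.707 = 0.4142.
Known gains sum to 0.146 + 0.093 = 0.239.
g_alb = 0.4142 − 0.239 = 0.18.

0.18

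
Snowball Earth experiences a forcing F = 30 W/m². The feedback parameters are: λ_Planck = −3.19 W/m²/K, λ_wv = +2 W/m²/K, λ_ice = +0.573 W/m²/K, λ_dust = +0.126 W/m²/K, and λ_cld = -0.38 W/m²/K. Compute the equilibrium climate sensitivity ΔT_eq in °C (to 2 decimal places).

34.44 °C

Net feedback parameter λ = (−3.19) + (+2) + (+0.573) + (+0.126) + (-0.38) = -0.871 W/m²/K.
ΔT = −F/λ = −30/(-0.871) = 34.44 °C.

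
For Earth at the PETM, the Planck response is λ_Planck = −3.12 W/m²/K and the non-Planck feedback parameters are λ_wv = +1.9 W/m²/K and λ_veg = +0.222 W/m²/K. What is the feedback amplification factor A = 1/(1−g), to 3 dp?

3.126

Convert to gains: g_wv = 1.9/3.12 = 0.609; g_veg = 0.222/3.12 = 0.07115.
Total gain g = 0.68015.
A = 1/(1 − 0.68015) = 3.126.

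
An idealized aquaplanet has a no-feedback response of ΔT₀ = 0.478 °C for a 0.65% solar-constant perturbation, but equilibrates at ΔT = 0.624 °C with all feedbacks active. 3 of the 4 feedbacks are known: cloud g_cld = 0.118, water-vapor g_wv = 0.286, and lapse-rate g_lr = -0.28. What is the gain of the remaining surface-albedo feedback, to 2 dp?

Amplification A = ΔT/ΔT₀ = 0.624/0.478 = 1.305.
Total gain g = 1 − 1/A = 1 − 1/1.305 = 0.2337.
Known gains sum to 0.118 + 0.286 − 0.28 = 0.124.
g_alb = 0.2337 − 0.124 = 0.11.

0.11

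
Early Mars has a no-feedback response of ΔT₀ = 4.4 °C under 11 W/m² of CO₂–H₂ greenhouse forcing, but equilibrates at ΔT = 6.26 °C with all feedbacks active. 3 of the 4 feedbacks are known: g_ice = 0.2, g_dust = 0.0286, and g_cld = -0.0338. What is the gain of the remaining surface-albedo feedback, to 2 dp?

0.10

Amplification A = ΔT/ΔT₀ = 6.26/4.4 = 1.423.
Total gain g = 1 − 1/A = 1 − 1/1.423 = 0.2973.
Known gains sum to 0.2 + 0.0286 − 0.0338 = 0.1948.
g_alb = 0.2973 − 0.1948 = 0.10.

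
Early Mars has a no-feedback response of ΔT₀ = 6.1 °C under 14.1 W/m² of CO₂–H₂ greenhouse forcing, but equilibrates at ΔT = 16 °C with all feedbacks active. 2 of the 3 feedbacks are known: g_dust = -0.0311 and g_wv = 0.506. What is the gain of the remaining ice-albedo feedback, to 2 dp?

0.14

Amplification A = ΔT/ΔT₀ = 16/6.1 = 2.623.
Total gain g = 1 − 1/A = 1 − 1/2.623 = 0.6188.
Known gains sum to -0.0311 + 0.506 = 0.4749.
g_ice = 0.6188 − 0.4749 = 0.14.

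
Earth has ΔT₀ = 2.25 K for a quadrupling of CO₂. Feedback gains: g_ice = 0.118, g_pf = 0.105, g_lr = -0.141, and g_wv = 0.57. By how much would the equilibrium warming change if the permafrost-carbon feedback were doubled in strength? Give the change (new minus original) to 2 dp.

2.79 K

Original: g = 0.652, ΔT = 2.25/(1−0.652) = 6.4655 K.
With doubled permafrost-carbon: g' = 0.757, ΔT' = 2.25/(1−0.757) = 9.2593 K.
Change = 9.2593 − 6.4655 = 2.79 K.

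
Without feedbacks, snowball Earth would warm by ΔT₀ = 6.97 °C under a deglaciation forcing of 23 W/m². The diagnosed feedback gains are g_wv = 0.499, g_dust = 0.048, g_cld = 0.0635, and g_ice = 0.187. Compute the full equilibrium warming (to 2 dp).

34.42 °C

Total gain g = 0.499 + 0.048 + 0.0635 + 0.187 = 0.7975.
Amplification A = 1/(1 − 0.7975) = 4.938.
ΔT = 6.97 × 4.938 = 34.42 °C.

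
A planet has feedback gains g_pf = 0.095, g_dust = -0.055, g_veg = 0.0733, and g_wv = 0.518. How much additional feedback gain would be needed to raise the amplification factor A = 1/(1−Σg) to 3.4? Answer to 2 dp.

Current total gain = 0.6313.
Target gain for A = 3.4: g* = 1 − 1/3.4 = 0.7059.
Additional gain needed = 0.7059 − 0.6313 = 0.07.

0.07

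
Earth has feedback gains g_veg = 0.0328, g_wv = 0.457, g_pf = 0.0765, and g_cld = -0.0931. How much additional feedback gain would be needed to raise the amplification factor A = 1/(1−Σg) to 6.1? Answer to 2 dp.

0.36

Current total gain = 0.4732.
Target gain for A = 6.1: g* = 1 − 1/6.1 = 0.8361.
Additional gain needed = 0.8361 − 0.4732 = 0.36.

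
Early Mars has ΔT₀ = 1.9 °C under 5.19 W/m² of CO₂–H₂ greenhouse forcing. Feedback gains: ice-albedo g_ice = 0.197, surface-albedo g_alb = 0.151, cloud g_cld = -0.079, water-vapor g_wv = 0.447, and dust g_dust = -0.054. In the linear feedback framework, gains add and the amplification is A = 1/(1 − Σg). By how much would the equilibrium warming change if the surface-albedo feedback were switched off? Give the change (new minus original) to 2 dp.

Original: g = 0.662, ΔT = 1.9/(1−0.662) = 5.6213 °C.
Without surface-albedo: g' = 0.511, ΔT' = 1.9/(1−0.511) = 3.8855 °C.
Change = 3.8855 − 5.6213 = -1.74 °C.

-1.74 °C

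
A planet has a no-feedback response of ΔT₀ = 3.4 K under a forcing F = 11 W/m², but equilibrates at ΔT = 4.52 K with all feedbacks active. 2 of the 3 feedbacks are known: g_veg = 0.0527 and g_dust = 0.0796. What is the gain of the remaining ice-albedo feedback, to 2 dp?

0.12

Amplification A = ΔT/ΔT₀ = 4.52/3.4 = 1.329.
Total gain g = 1 − 1/A = 1 − 1/1.329 = 0.2476.
Known gains sum to 0.0527 + 0.0796 = 0.1323.
g_ice = 0.2476 − 0.1323 = 0.12.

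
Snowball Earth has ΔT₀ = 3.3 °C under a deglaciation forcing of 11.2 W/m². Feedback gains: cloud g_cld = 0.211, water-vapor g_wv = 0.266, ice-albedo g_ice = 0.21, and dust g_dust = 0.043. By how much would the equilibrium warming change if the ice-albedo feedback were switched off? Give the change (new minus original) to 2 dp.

Original: g = 0.73, ΔT = 3.3/(1−0.73) = 12.2222 °C.
Without ice-albedo: g' = 0.52, ΔT' = 3.3/(1−0.52) = 6.8750 °C.
Change = 6.8750 − 12.2222 = -5.35 °C.

-5.35 °C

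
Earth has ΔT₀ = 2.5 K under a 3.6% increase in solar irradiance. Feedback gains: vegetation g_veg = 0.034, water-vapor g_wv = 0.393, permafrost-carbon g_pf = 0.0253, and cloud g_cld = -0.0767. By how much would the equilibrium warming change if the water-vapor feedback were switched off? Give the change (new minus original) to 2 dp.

Original: g = 0.3756, ΔT = 2.5/(1−0.3756) = 4.0038 K.
Without water-vapor: g' = -0.0174, ΔT' = 2.5/(1+0.0174) = 2.4572 K.
Change = 2.4572 − 4.0038 = -1.55 K.

-1.55 K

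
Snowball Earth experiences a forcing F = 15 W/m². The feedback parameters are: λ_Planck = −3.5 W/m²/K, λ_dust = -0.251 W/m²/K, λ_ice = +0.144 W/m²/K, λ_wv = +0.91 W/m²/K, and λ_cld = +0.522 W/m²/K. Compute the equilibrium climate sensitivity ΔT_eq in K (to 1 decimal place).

Net feedback parameter λ = (−3.5) + (-0.251) + (+0.144) + (+0.91) + (+0.522) = -2.175 W/m²/K.
ΔT = −F/λ = −15/(-2.175) = 6.9 K.

6.9 K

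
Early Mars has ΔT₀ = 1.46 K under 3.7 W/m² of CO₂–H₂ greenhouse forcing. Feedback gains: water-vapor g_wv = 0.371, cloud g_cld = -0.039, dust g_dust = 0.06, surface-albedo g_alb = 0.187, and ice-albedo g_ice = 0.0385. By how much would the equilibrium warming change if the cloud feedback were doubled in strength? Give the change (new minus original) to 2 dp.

Original: g = 0.6175, ΔT = 1.46/(1−0.6175) = 3.8170 K.
With doubled cloud: g' = 0.5785, ΔT' = 1.46/(1−0.5785) = 3.4638 K.
Change = 3.4638 − 3.8170 = -0.35 K.

-0.35 K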